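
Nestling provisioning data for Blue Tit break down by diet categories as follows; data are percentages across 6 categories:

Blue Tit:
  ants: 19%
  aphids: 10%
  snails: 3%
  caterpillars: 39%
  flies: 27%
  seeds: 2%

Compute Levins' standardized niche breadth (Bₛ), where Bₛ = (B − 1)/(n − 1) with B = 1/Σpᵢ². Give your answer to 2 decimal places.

0.53

Convert percentages to proportions (divide by 100).
Σpᵢ² = 0.19² + 0.10² + 0.03² + 0.39² + 0.27² + 0.02² = 0.0361 + 0.0100 + 0.0009 + 0.1521 + 0.0729 + 0.0004 = 0.2724
B = 1 / 0.2724 = 3.6711
Bₛ = (B − 1)/(n − 1) = (3.6711 − 1)/(6 − 1) = 2.6711/5 = 0.5342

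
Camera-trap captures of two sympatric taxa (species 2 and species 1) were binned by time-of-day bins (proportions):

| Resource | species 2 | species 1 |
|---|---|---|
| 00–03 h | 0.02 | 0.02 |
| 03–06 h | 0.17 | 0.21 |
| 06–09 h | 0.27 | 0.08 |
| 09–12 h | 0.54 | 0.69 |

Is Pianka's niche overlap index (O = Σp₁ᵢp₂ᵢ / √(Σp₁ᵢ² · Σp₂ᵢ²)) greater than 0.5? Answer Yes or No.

Yes

Σ p₁ᵢp₂ᵢ = 0.0004 + 0.0357 + 0.0216 + 0.3726 = 0.4303
Σp_1ᵢ² = 0.02² + 0.17² + 0.27² + 0.54² = 0.0004 + 0.0289 + 0.0729 + 0.2916 = 0.3938
Σp_2ᵢ² = 0.02² + 0.21² + 0.08² + 0.69² = 0.0004 + 0.0441 + 0.0064 + 0.4761 = 0.5270
O = 0.4303 / √(0.3938 × 0.5270) = 0.4303 / 0.45556 = 0.9446
O = 0.9446 > 0.5 → Yes.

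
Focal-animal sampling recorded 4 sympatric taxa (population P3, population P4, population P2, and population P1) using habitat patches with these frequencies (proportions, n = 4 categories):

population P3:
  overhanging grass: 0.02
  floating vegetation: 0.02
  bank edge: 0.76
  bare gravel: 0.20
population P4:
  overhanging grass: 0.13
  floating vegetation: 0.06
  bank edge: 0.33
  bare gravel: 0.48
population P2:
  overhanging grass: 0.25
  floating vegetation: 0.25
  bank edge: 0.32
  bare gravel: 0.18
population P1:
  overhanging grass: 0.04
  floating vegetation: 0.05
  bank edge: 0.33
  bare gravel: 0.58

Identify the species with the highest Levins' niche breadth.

Σp_P3ᵢ² = 0.02² + 0.02² + 0.76² + 0.20² = 0.0004 + 0.0004 + 0.5776 + 0.0400 = 0.6184
B_P3 = 1 / 0.6184 = 1.6171
Σp_P4ᵢ² = 0.13² + 0.06² + 0.33² + 0.48² = 0.0169 + 0.0036 + 0.1089 + 0.2304 = 0.3598
B_P4 = 1 / 0.3598 = 2.7793
Σp_P2ᵢ² = 0.25² + 0.25² + 0.32² + 0.18² = 0.0625 + 0.0625 + 0.1024 + 0.0324 = 0.2598
B_P2 = 1 / 0.2598 = 3.8491
Σp_P1ᵢ² = 0.04² + 0.05² + 0.33² + 0.58² = 0.0016 + 0.0025 + 0.1089 + 0.3364 = 0.4494
B_P1 = 1 / 0.4494 = 2.2252
Highest B → broadest niche (most generalist): population P2 (B = 3.85).

population P2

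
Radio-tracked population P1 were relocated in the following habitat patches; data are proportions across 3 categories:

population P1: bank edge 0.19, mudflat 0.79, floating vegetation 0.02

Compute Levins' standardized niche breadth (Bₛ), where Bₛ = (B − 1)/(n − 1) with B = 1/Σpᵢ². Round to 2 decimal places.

0.26

Σpᵢ² = 0.19² + 0.79² + 0.02² = 0.0361 + 0.6241 + 0.0004 = 0.6606
B = 1 / 0.6606 = 1.5138
Bₛ = (B − 1)/(n − 1) = (1.5138 − 1)/(3 − 1) = 0.5138/2 = 0.2569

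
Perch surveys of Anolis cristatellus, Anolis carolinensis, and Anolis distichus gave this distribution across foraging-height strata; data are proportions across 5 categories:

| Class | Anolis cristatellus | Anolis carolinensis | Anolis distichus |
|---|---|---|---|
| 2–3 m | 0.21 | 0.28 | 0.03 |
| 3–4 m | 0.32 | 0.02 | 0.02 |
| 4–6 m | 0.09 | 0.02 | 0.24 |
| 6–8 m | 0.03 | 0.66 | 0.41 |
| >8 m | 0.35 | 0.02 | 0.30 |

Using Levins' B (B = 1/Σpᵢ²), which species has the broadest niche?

Σp_crisᵢ² = 0.21² + 0.32² + 0.09² + 0.03² + 0.35² = 0.0441 + 0.1024 + 0.0081 + 0.0009 + 0.1225 = 0.2780
B_cris = 1 / 0.2780 = 3.5971
Σp_caroᵢ² = 0.28² + 0.02² + 0.02² + 0.66² + 0.02² = 0.0784 + 0.0004 + 0.0004 + 0.4356 + 0.0004 = 0.5152
B_caro = 1 / 0.5152 = 1.9410
Σp_distᵢ² = 0.03² + 0.02² + 0.24² + 0.41² + 0.30² = 0.0009 + 0.0004 + 0.0576 + 0.1681 + 0.0900 = 0.3170
B_dist = 1 / 0.3170 = 3.1546
Highest B → broadest niche (most generalist): Anolis cristatellus (B = 3.60).

Anolis cristatellus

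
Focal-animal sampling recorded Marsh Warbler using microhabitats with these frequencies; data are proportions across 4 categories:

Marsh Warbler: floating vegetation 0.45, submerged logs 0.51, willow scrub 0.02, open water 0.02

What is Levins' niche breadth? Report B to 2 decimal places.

Σpᵢ² = 0.45² + 0.51² + 0.02² + 0.02² = 0.2025 + 0.2601 + 0.0004 + 0.0004 = 0.4634
B = 1 / 0.4634 = 2.1580

2.16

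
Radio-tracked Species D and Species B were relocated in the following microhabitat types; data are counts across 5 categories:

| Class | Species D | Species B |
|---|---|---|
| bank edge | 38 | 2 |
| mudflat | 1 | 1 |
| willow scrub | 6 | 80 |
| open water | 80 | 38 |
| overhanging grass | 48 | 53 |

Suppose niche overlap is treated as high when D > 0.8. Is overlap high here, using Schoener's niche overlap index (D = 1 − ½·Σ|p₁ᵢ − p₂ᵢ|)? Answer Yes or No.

No

Proportions for Species D (n=173): 38/173=0.2197, 1/173=0.0058, 6/173=0.0347, 80/173=0.4624, 48/173=0.2775
Proportions for Species B (n=174): 2/174=0.0115, 1/174=0.0057, 80/174=0.4598, 38/174=0.2184, 53/174=0.3046
Σ|p₁ᵢ − p₂ᵢ| = 0.2082 + 0.0001 + 0.4251 + 0.2440 + 0.0271 = 0.9045
D = 1 − ½ × 0.9045 = 1 − 0.45225 = 0.54775
D = 0.54775 < 0.8 → No.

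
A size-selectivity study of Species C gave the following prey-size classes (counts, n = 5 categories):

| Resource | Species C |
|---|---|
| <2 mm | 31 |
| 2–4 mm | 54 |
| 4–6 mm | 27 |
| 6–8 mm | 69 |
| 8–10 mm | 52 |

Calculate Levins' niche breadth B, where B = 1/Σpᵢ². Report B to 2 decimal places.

4.50

Proportions for Species C (n=233): 31/233=0.1330, 54/233=0.2318, 27/233=0.1159, 69/233=0.2961, 52/233=0.2232
Σpᵢ² = 0.1330² + 0.2318² + 0.1159² + 0.2961² + 0.2232² = 0.017689 + 0.053731 + 0.013433 + 0.087675 + 0.049818 = 0.222346
B = 1 / 0.222346 = 4.4975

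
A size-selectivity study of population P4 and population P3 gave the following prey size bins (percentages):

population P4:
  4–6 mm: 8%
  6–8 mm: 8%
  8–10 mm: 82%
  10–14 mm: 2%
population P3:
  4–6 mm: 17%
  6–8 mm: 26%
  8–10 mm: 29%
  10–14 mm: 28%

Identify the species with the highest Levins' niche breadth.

Convert percentages to proportions (divide by 100).
Σp_P4ᵢ² = 0.08² + 0.08² + 0.82² + 0.02² = 0.0064 + 0.0064 + 0.6724 + 0.0004 = 0.6856
B_P4 = 1 / 0.6856 = 1.4586
Σp_P3ᵢ² = 0.17² + 0.26² + 0.29² + 0.28² = 0.0289 + 0.0676 + 0.0841 + 0.0784 = 0.2590
B_P3 = 1 / 0.2590 = 3.8610
Highest B → broadest niche (most generalist): population P3 (B = 3.86).

population P3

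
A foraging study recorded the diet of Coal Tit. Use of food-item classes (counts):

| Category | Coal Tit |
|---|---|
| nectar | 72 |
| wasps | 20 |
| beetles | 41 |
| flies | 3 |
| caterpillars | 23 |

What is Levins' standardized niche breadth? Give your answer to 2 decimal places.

0.56

Proportions for Coal Tit (n=159): 72/159=0.4528, 20/159=0.1258, 41/159=0.2579, 3/159=0.0189, 23/159=0.1447
Σpᵢ² = 0.4528² + 0.1258² + 0.2579² + 0.0189² + 0.1447² = 0.205028 + 0.015826 + 0.066512 + 0.000357 + 0.020938 = 0.308661
B = 1 / 0.308661 = 3.2398
Bₛ = (B − 1)/(n − 1) = (3.2398 − 1)/(5 − 1) = 2.2398/4 = 0.5600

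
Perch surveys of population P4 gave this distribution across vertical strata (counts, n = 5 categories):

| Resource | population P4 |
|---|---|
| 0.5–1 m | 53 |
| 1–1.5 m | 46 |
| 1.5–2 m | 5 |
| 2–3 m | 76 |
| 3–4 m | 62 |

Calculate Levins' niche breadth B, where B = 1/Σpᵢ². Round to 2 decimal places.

Proportions for population P4 (n=242): 53/242=0.2190, 46/242=0.1901, 5/242=0.0207, 76/242=0.3140, 62/242=0.2562
Σpᵢ² = 0.2190² + 0.1901² + 0.0207² + 0.3140² + 0.2562² = 0.047961 + 0.036138 + 0.000428 + 0.098596 + 0.065638 = 0.248761
B = 1 / 0.248761 = 4.0199

4.02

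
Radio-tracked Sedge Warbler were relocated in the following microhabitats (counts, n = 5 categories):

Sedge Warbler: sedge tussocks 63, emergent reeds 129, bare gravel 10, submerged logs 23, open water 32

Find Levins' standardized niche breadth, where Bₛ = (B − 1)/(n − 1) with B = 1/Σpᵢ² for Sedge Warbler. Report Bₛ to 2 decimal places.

0.49

Proportions for Sedge Warbler (n=257): 63/257=0.2451, 129/257=0.5019, 10/257=0.0389, 23/257=0.0895, 32/257=0.1245
Σpᵢ² = 0.2451² + 0.5019² + 0.0389² + 0.0895² + 0.1245² = 0.060074 + 0.251904 + 0.001513 + 0.008010 + 0.015500 = 0.337001
B = 1 / 0.337001 = 2.9674
Bₛ = (B − 1)/(n − 1) = (2.9674 − 1)/(5 − 1) = 1.9674/4 = 0.4919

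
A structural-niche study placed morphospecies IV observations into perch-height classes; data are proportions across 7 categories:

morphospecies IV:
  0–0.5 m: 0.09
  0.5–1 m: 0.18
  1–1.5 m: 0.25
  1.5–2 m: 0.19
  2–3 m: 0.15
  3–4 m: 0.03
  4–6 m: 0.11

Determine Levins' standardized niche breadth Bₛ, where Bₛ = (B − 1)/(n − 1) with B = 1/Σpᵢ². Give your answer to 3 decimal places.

Σpᵢ² = 0.09² + 0.18² + 0.25² + 0.19² + 0.15² + 0.03² + 0.11² = 0.0081 + 0.0324 + 0.0625 + 0.0361 + 0.0225 + 0.0009 + 0.0121 = 0.1746
B = 1 / 0.1746 = 5.72738
Bₛ = (B − 1)/(n − 1) = (5.72738 − 1)/(7 − 1) = 4.72738/6 = 0.78790

0.788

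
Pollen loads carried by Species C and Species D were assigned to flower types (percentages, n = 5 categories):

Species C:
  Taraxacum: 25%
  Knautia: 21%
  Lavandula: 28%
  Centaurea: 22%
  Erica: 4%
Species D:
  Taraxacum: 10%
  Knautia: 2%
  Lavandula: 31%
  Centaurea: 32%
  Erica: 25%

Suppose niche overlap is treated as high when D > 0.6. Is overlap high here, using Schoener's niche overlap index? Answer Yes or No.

Convert percentages to proportions (divide by 100).
Σ|p₁ᵢ − p₂ᵢ| = 0.15 + 0.19 + 0.03 + 0.10 + 0.21 = 0.68
D = 1 − ½ × 0.68 = 1 − 0.340 = 0.6600
D = 0.6600 > 0.6 → Yes.

Yes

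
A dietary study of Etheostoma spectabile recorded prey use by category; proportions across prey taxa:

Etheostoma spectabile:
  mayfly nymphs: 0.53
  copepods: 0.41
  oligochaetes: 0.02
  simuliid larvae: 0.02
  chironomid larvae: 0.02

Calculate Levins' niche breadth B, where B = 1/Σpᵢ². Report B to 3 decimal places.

Σpᵢ² = 0.53² + 0.41² + 0.02² + 0.02² + 0.02² = 0.2809 + 0.1681 + 0.0004 + 0.0004 + 0.0004 = 0.4502
B = 1 / 0.4502 = 2.22124

2.221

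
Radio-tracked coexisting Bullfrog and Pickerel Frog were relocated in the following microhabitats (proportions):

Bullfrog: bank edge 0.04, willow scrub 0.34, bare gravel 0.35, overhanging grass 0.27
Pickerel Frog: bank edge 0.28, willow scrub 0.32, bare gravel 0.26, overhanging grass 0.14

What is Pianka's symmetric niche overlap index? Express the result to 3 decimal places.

0.860

Σ p₁ᵢp₂ᵢ = 0.0112 + 0.1088 + 0.0910 + 0.0378 = 0.2488
Σp_1ᵢ² = 0.04² + 0.34² + 0.35² + 0.27² = 0.0016 + 0.1156 + 0.1225 + 0.0729 = 0.3126
Σp_2ᵢ² = 0.28² + 0.32² + 0.26² + 0.14² = 0.0784 + 0.1024 + 0.0676 + 0.0196 = 0.2680
O = 0.2488 / √(0.3126 × 0.2680) = 0.2488 / 0.289442 = 0.85958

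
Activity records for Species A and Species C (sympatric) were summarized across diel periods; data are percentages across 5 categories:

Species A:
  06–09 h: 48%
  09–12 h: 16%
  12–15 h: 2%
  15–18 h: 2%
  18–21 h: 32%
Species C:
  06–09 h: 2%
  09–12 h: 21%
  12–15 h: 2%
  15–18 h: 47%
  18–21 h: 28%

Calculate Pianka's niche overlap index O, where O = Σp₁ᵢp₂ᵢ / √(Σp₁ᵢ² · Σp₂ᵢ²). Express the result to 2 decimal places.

Convert percentages to proportions (divide by 100).
Σ p₁ᵢp₂ᵢ = 0.0096 + 0.0336 + 0.0004 + 0.0094 + 0.0896 = 0.1426
Σp_1ᵢ² = 0.48² + 0.16² + 0.02² + 0.02² + 0.32² = 0.2304 + 0.0256 + 0.0004 + 0.0004 + 0.1024 = 0.3592
Σp_2ᵢ² = 0.02² + 0.21² + 0.02² + 0.47² + 0.28² = 0.0004 + 0.0441 + 0.0004 + 0.2209 + 0.0784 = 0.3442
O = 0.1426 / √(0.3592 × 0.3442) = 0.1426 / 0.35162 = 0.4056

0.41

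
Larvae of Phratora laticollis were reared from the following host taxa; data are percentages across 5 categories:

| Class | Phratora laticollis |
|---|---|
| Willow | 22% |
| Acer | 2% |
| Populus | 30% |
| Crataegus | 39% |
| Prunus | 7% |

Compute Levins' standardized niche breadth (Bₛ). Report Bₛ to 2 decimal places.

Convert percentages to proportions (divide by 100).
Σpᵢ² = 0.22² + 0.02² + 0.30² + 0.39² + 0.07² = 0.0484 + 0.0004 + 0.0900 + 0.1521 + 0.0049 = 0.2958
B = 1 / 0.2958 = 3.3807
Bₛ = (B − 1)/(n − 1) = (3.3807 − 1)/(5 − 1) = 2.3807/4 = 0.5952

0.60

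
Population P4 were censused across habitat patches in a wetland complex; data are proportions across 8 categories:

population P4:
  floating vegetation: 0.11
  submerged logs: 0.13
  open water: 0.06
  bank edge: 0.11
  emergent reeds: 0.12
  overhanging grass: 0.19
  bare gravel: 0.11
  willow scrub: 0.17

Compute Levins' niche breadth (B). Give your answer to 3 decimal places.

Σpᵢ² = 0.11² + 0.13² + 0.06² + 0.11² + 0.12² + 0.19² + 0.11² + 0.17² = 0.0121 + 0.0169 + 0.0036 + 0.0121 + 0.0144 + 0.0361 + 0.0121 + 0.0289 = 0.1362
B = 1 / 0.1362 = 7.34214

7.342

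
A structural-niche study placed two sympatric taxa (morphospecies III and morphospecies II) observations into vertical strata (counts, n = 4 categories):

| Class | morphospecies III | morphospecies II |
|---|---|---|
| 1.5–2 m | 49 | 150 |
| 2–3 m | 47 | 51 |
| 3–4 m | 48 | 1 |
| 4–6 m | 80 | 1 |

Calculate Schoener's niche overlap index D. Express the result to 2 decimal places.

0.44

Proportions for morphospecies III (n=224): 49/224=0.2188, 47/224=0.2098, 48/224=0.2143, 80/224=0.3571
Proportions for morphospecies II (n=203): 150/203=0.7389, 51/203=0.2512, 1/203=0.0049, 1/203=0.0049
Σ|p₁ᵢ − p₂ᵢ| = 0.5201 + 0.0414 + 0.2094 + 0.3522 = 1.1231
D = 1 − ½ × 1.1231 = 1 − 0.56155 = 0.43845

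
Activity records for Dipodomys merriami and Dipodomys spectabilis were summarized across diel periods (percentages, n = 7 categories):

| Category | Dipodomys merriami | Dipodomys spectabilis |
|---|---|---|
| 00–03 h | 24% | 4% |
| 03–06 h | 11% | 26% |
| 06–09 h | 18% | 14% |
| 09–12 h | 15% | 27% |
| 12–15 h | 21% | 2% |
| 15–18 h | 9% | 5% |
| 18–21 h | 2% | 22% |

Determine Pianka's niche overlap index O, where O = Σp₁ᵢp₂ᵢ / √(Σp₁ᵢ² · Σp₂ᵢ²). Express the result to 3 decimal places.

Convert percentages to proportions (divide by 100).
Σ p₁ᵢp₂ᵢ = 0.0096 + 0.0286 + 0.0252 + 0.0405 + 0.0042 + 0.0045 + 0.0044 = 0.1170
Σp_1ᵢ² = 0.24² + 0.11² + 0.18² + 0.15² + 0.21² + 0.09² + 0.02² = 0.0576 + 0.0121 + 0.0324 + 0.0225 + 0.0441 + 0.0081 + 0.0004 = 0.1772
Σp_2ᵢ² = 0.04² + 0.26² + 0.14² + 0.27² + 0.02² + 0.05² + 0.22² = 0.0016 + 0.0676 + 0.0196 + 0.0729 + 0.0004 + 0.0025 + 0.0484 = 0.2130
O = 0.1170 / √(0.1772 × 0.2130) = 0.1170 / 0.194277 = 0.60223

0.602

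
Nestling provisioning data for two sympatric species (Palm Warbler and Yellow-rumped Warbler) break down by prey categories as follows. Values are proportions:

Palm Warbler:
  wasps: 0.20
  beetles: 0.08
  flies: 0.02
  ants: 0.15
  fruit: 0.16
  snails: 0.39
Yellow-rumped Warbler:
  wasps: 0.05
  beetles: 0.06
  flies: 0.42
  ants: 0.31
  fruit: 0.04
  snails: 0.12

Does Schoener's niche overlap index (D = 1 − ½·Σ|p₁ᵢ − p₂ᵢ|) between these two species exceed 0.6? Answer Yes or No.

No

Σ|p₁ᵢ − p₂ᵢ| = 0.15 + 0.02 + 0.40 + 0.16 + 0.12 + 0.27 = 1.12
D = 1 − ½ × 1.12 = 1 − 0.560 = 0.4400
D = 0.4400 < 0.6 → No.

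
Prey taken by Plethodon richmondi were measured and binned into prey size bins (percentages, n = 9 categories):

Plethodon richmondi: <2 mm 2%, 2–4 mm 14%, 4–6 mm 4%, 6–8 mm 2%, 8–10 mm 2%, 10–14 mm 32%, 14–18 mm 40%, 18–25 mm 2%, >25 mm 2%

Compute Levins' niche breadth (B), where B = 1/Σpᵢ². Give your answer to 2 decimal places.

3.50

Convert percentages to proportions (divide by 100).
Σpᵢ² = 0.02² + 0.14² + 0.04² + 0.02² + 0.02² + 0.32² + 0.40² + 0.02² + 0.02² = 0.0004 + 0.0196 + 0.0016 + 0.0004 + 0.0004 + 0.1024 + 0.1600 + 0.0004 + 0.0004 = 0.2856
B = 1 / 0.2856 = 3.5014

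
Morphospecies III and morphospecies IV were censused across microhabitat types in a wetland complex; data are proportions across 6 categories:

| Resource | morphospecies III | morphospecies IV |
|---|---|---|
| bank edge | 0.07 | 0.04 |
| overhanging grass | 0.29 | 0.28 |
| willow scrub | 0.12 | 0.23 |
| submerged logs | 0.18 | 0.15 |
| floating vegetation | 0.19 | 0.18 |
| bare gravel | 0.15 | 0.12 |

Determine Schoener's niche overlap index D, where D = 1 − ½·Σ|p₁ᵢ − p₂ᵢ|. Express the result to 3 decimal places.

Σ|p₁ᵢ − p₂ᵢ| = 0.03 + 0.01 + 0.11 + 0.03 + 0.01 + 0.03 = 0.22
D = 1 − ½ × 0.22 = 1 − 0.110 = 0.89000

0.890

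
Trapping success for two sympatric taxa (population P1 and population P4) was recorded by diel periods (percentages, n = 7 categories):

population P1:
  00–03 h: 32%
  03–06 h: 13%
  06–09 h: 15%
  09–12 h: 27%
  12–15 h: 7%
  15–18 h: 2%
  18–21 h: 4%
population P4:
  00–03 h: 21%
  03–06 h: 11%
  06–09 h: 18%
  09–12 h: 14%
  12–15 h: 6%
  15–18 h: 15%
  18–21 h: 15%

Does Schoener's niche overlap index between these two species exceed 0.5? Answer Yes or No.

Yes

Convert percentages to proportions (divide by 100).
Σ|p₁ᵢ − p₂ᵢ| = 0.11 + 0.02 + 0.03 + 0.13 + 0.01 + 0.13 + 0.11 = 0.54
D = 1 − ½ × 0.54 = 1 − 0.270 = 0.7300
D = 0.7300 > 0.5 → Yes.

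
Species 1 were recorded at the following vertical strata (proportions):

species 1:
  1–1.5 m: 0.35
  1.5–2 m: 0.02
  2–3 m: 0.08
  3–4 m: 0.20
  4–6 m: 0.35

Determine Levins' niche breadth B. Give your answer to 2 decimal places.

3.43

Σpᵢ² = 0.35² + 0.02² + 0.08² + 0.20² + 0.35² = 0.1225 + 0.0004 + 0.0064 + 0.0400 + 0.1225 = 0.2918
B = 1 / 0.2918 = 3.4270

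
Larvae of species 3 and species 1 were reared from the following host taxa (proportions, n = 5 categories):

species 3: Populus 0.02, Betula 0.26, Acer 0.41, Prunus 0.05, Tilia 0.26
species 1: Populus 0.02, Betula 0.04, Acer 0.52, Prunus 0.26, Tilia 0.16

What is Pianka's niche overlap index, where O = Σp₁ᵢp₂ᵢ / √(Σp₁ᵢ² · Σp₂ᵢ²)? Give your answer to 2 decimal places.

0.83

Σ p₁ᵢp₂ᵢ = 0.0004 + 0.0104 + 0.2132 + 0.0130 + 0.0416 = 0.2786
Σp_1ᵢ² = 0.02² + 0.26² + 0.41² + 0.05² + 0.26² = 0.0004 + 0.0676 + 0.1681 + 0.0025 + 0.0676 = 0.3062
Σp_2ᵢ² = 0.02² + 0.04² + 0.52² + 0.26² + 0.16² = 0.0004 + 0.0016 + 0.2704 + 0.0676 + 0.0256 = 0.3656
O = 0.2786 / √(0.3062 × 0.3656) = 0.2786 / 0.33458 = 0.8327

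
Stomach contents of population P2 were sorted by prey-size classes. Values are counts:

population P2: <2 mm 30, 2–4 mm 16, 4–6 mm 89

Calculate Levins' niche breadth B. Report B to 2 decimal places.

2.01

Proportions for population P2 (n=135): 30/135=0.2222, 16/135=0.1185, 89/135=0.6593
Σpᵢ² = 0.2222² + 0.1185² + 0.6593² = 0.049373 + 0.014042 + 0.434676 = 0.498091
B = 1 / 0.498091 = 2.0077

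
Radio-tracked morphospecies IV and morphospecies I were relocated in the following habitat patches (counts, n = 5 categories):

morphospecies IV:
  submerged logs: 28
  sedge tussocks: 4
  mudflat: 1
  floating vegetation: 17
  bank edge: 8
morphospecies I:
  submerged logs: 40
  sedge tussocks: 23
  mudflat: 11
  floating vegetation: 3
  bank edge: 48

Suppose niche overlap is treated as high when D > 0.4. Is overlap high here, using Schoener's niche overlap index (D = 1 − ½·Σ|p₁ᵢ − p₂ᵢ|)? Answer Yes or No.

Yes

Proportions for morphospecies IV (n=58): 28/58=0.4828, 4/58=0.0690, 1/58=0.0172, 17/58=0.2931, 8/58=0.1379
Proportions for morphospecies I (n=125): 40/125=0.3200, 23/125=0.1840, 11/125=0.0880, 3/125=0.0240, 48/125=0.3840
Σ|p₁ᵢ − p₂ᵢ| = 0.1628 + 0.1150 + 0.0708 + 0.2691 + 0.2461 = 0.8638
D = 1 − ½ × 0.8638 = 1 − 0.43190 = 0.56810
D = 0.56810 > 0.4 → Yes.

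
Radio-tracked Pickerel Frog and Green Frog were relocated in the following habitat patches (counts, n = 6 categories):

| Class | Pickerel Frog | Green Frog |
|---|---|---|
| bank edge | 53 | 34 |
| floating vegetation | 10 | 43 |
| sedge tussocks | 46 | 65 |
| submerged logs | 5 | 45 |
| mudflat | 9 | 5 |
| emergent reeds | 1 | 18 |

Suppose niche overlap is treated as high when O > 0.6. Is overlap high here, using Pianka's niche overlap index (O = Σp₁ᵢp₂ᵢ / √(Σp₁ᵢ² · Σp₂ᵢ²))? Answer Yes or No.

Proportions for Pickerel Frog (n=124): 53/124=0.4274, 10/124=0.0806, 46/124=0.3710, 5/124=0.0403, 9/124=0.0726, 1/124=0.0081
Proportions for Green Frog (n=210): 34/210=0.1619, 43/210=0.2048, 65/210=0.3095, 45/210=0.2143, 5/210=0.0238, 18/210=0.0857
Σ p₁ᵢp₂ᵢ = 0.069196 + 0.016507 + 0.114825 + 0.008636 + 0.001728 + 0.000694 = 0.211586
Σp_1ᵢ² = 0.4274² + 0.0806² + 0.3710² + 0.0403² + 0.0726² + 0.0081² = 0.182671 + 0.006496 + 0.137641 + 0.001624 + 0.005271 + 0.000066 = 0.333769
Σp_2ᵢ² = 0.1619² + 0.2048² + 0.3095² + 0.2143² + 0.0238² + 0.0857² = 0.026212 + 0.041943 + 0.095790 + 0.045924 + 0.000566 + 0.007344 = 0.217779
O = 0.211586 / √(0.333769 × 0.217779) = 0.211586 / 0.2696069 = 0.7848
O = 0.7848 > 0.6 → Yes.

Yes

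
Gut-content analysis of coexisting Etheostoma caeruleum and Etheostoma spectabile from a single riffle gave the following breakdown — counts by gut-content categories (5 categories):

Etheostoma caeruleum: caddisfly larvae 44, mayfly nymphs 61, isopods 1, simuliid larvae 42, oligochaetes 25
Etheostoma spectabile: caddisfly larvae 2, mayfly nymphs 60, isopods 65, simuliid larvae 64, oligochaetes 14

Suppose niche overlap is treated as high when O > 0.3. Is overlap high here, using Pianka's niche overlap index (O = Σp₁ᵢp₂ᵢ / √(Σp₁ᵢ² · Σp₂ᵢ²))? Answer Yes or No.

Yes

Proportions for Etheostoma caeruleum (n=173): 44/173=0.2543, 61/173=0.3526, 1/173=0.0058, 42/173=0.2428, 25/173=0.1445
Proportions for Etheostoma spectabile (n=205): 2/205=0.0098, 60/205=0.2927, 65/205=0.3171, 64/205=0.3122, 14/205=0.0683
Σ p₁ᵢp₂ᵢ = 0.002492 + 0.103206 + 0.001839 + 0.075802 + 0.009869 = 0.193208
Σp_1ᵢ² = 0.2543² + 0.3526² + 0.0058² + 0.2428² + 0.1445² = 0.064668 + 0.124327 + 0.000034 + 0.058952 + 0.020880 = 0.268861
Σp_2ᵢ² = 0.0098² + 0.2927² + 0.3171² + 0.3122² + 0.0683² = 0.000096 + 0.085673 + 0.100552 + 0.097469 + 0.004665 = 0.288455
O = 0.193208 / √(0.268861 × 0.288455) = 0.193208 / 0.2784857 = 0.6938
O = 0.6938 > 0.3 → Yes.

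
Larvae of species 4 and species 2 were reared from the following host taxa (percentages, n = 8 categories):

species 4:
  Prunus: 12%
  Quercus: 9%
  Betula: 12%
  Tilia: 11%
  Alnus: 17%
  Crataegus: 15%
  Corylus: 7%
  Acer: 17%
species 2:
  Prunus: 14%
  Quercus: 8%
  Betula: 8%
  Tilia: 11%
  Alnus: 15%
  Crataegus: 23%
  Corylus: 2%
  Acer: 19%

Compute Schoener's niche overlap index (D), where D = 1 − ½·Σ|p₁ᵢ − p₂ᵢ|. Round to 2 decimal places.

0.88

Convert percentages to proportions (divide by 100).
Σ|p₁ᵢ − p₂ᵢ| = 0.02 + 0.01 + 0.04 + 0.00 + 0.02 + 0.08 + 0.05 + 0.02 = 0.24
D = 1 − ½ × 0.24 = 1 − 0.120 = 0.8800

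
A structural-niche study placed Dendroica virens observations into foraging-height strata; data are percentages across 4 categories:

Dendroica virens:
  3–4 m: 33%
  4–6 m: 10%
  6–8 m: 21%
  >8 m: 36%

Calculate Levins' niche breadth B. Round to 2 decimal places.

3.42

Convert percentages to proportions (divide by 100).
Σpᵢ² = 0.33² + 0.10² + 0.21² + 0.36² = 0.1089 + 0.0100 + 0.0441 + 0.1296 = 0.2926
B = 1 / 0.2926 = 3.4176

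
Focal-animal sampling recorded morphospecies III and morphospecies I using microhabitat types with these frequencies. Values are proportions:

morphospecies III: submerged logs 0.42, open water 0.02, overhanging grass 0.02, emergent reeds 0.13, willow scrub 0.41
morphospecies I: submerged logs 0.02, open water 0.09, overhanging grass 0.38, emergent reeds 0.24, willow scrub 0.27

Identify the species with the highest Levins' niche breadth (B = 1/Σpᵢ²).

Σp_IIIᵢ² = 0.42² + 0.02² + 0.02² + 0.13² + 0.41² = 0.1764 + 0.0004 + 0.0004 + 0.0169 + 0.1681 = 0.3622
B_III = 1 / 0.3622 = 2.7609
Σp_Iᵢ² = 0.02² + 0.09² + 0.38² + 0.24² + 0.27² = 0.0004 + 0.0081 + 0.1444 + 0.0576 + 0.0729 = 0.2834
B_I = 1 / 0.2834 = 3.5286
Highest B → broadest niche (most generalist): morphospecies I (B = 3.53).

morphospecies I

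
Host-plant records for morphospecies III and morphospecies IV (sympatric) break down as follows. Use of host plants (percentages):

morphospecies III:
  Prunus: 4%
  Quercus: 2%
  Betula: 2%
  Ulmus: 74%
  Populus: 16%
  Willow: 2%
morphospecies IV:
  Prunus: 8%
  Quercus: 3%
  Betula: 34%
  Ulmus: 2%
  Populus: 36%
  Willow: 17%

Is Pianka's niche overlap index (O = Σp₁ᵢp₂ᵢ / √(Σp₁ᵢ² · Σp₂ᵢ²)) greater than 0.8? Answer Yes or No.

No

Convert percentages to proportions (divide by 100).
Σ p₁ᵢp₂ᵢ = 0.0032 + 0.0006 + 0.0068 + 0.0148 + 0.0576 + 0.0034 = 0.0864
Σp_1ᵢ² = 0.04² + 0.02² + 0.02² + 0.74² + 0.16² + 0.02² = 0.0016 + 0.0004 + 0.0004 + 0.5476 + 0.0256 + 0.0004 = 0.5760
Σp_2ᵢ² = 0.08² + 0.03² + 0.34² + 0.02² + 0.36² + 0.17² = 0.0064 + 0.0009 + 0.1156 + 0.0004 + 0.1296 + 0.0289 = 0.2818
O = 0.0864 / √(0.5760 × 0.2818) = 0.0864 / 0.40289 = 0.2145
O = 0.2145 < 0.8 → No.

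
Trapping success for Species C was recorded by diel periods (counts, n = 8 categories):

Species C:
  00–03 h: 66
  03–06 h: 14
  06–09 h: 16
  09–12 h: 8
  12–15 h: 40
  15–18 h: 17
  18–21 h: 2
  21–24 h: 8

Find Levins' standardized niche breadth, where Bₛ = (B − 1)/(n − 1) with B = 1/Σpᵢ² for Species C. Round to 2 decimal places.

0.47

Proportions for Species C (n=171): 66/171=0.3860, 14/171=0.0819, 16/171=0.0936, 8/171=0.0468, 40/171=0.2339, 17/171=0.0994, 2/171=0.0117, 8/171=0.0468
Σpᵢ² = 0.3860² + 0.0819² + 0.0936² + 0.0468² + 0.2339² + 0.0994² + 0.0117² + 0.0468² = 0.148996 + 0.006708 + 0.008761 + 0.002190 + 0.054709 + 0.009880 + 0.000137 + 0.002190 = 0.233571
B = 1 / 0.233571 = 4.2814
Bₛ = (B − 1)/(n − 1) = (4.2814 − 1)/(8 − 1) = 3.2814/7 = 0.4688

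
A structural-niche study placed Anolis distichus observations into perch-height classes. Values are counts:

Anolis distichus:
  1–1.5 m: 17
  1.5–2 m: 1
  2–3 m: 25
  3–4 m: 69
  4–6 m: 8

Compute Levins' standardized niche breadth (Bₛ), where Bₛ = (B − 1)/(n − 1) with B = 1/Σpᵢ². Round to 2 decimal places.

0.38

Proportions for Anolis distichus (n=120): 17/120=0.1417, 1/120=0.0083, 25/120=0.2083, 69/120=0.5750, 8/120=0.0667
Σpᵢ² = 0.1417² + 0.0083² + 0.2083² + 0.5750² + 0.0667² = 0.020079 + 0.000069 + 0.043389 + 0.330625 + 0.004449 = 0.398611
B = 1 / 0.398611 = 2.5087
Bₛ = (B − 1)/(n − 1) = (2.5087 − 1)/(5 − 1) = 1.5087/4 = 0.3772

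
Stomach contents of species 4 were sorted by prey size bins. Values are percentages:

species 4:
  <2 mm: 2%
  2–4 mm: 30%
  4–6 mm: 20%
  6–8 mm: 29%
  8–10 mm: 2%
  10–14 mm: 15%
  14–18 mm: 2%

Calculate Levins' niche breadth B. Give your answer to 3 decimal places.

Convert percentages to proportions (divide by 100).
Σpᵢ² = 0.02² + 0.30² + 0.20² + 0.29² + 0.02² + 0.15² + 0.02² = 0.0004 + 0.0900 + 0.0400 + 0.0841 + 0.0004 + 0.0225 + 0.0004 = 0.2378
B = 1 / 0.2378 = 4.20521

4.205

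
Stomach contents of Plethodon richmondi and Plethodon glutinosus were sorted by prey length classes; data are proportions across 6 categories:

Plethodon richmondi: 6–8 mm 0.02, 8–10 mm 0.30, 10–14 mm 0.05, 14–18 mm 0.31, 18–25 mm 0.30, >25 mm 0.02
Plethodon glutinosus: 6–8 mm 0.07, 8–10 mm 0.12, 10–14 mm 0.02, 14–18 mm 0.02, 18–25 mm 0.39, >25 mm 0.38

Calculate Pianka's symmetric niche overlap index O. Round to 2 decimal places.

0.57

Σ p₁ᵢp₂ᵢ = 0.0014 + 0.0360 + 0.0010 + 0.0062 + 0.1170 + 0.0076 = 0.1692
Σp_1ᵢ² = 0.02² + 0.30² + 0.05² + 0.31² + 0.30² + 0.02² = 0.0004 + 0.0900 + 0.0025 + 0.0961 + 0.0900 + 0.0004 = 0.2794
Σp_2ᵢ² = 0.07² + 0.12² + 0.02² + 0.02² + 0.39² + 0.38² = 0.0049 + 0.0144 + 0.0004 + 0.0004 + 0.1521 + 0.1444 = 0.3166
O = 0.1692 / √(0.2794 × 0.3166) = 0.1692 / 0.29742 = 0.5689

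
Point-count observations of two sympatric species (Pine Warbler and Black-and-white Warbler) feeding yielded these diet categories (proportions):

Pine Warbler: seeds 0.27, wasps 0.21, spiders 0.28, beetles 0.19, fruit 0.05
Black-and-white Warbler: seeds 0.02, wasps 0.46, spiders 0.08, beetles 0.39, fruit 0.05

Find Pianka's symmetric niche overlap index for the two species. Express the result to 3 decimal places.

Σ p₁ᵢp₂ᵢ = 0.0054 + 0.0966 + 0.0224 + 0.0741 + 0.0025 = 0.2010
Σp_1ᵢ² = 0.27² + 0.21² + 0.28² + 0.19² + 0.05² = 0.0729 + 0.0441 + 0.0784 + 0.0361 + 0.0025 = 0.2340
Σp_2ᵢ² = 0.02² + 0.46² + 0.08² + 0.39² + 0.05² = 0.0004 + 0.2116 + 0.0064 + 0.1521 + 0.0025 = 0.3730
O = 0.2010 / √(0.2340 × 0.3730) = 0.2010 / 0.295435 = 0.68035

0.680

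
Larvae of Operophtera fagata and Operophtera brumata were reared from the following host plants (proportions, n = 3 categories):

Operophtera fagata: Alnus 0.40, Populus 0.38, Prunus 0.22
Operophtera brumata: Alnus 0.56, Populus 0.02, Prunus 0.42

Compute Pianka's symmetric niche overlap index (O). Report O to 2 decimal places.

0.78

Σ p₁ᵢp₂ᵢ = 0.2240 + 0.0076 + 0.0924 = 0.3240
Σp_1ᵢ² = 0.40² + 0.38² + 0.22² = 0.1600 + 0.1444 + 0.0484 = 0.3528
Σp_2ᵢ² = 0.56² + 0.02² + 0.42² = 0.3136 + 0.0004 + 0.1764 = 0.4904
O = 0.3240 / √(0.3528 × 0.4904) = 0.3240 / 0.41595 = 0.7789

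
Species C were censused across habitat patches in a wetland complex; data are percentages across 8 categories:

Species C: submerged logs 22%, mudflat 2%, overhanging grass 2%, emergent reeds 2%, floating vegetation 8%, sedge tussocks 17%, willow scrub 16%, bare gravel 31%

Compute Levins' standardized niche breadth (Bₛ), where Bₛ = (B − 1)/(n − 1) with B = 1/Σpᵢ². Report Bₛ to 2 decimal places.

Convert percentages to proportions (divide by 100).
Σpᵢ² = 0.22² + 0.02² + 0.02² + 0.02² + 0.08² + 0.17² + 0.16² + 0.31² = 0.0484 + 0.0004 + 0.0004 + 0.0004 + 0.0064 + 0.0289 + 0.0256 + 0.0961 = 0.2066
B = 1 / 0.2066 = 4.8403
Bₛ = (B − 1)/(n − 1) = (4.8403 − 1)/(8 − 1) = 3.8403/7 = 0.5486

0.55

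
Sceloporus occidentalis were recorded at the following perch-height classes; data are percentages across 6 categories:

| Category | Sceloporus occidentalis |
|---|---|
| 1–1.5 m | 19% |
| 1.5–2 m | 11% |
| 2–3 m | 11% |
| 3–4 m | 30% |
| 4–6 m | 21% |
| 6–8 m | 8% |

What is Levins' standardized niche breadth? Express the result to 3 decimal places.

0.796

Convert percentages to proportions (divide by 100).
Σpᵢ² = 0.19² + 0.11² + 0.11² + 0.30² + 0.21² + 0.08² = 0.0361 + 0.0121 + 0.0121 + 0.0900 + 0.0441 + 0.0064 = 0.2008
B = 1 / 0.2008 = 4.98008
Bₛ = (B − 1)/(n − 1) = (4.98008 − 1)/(6 − 1) = 3.98008/5 = 0.79602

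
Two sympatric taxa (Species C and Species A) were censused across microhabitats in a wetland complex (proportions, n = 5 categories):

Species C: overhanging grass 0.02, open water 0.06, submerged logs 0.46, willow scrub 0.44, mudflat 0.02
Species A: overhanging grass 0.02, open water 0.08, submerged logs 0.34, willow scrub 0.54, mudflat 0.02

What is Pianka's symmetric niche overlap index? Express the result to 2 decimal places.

0.97

Σ p₁ᵢp₂ᵢ = 0.0004 + 0.0048 + 0.1564 + 0.2376 + 0.0004 = 0.3996
Σp_1ᵢ² = 0.02² + 0.06² + 0.46² + 0.44² + 0.02² = 0.0004 + 0.0036 + 0.2116 + 0.1936 + 0.0004 = 0.4096
Σp_2ᵢ² = 0.02² + 0.08² + 0.34² + 0.54² + 0.02² = 0.0004 + 0.0064 + 0.1156 + 0.2916 + 0.0004 = 0.4144
O = 0.3996 / √(0.4096 × 0.4144) = 0.3996 / 0.41199 = 0.9699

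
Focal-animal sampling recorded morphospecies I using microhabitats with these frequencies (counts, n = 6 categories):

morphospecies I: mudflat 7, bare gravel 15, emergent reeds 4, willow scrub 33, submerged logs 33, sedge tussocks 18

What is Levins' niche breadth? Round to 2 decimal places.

Proportions for morphospecies I (n=110): 7/110=0.0636, 15/110=0.1364, 4/110=0.0364, 33/110=0.3000, 33/110=0.3000, 18/110=0.1636
Σpᵢ² = 0.0636² + 0.1364² + 0.0364² + 0.3000² + 0.3000² + 0.1636² = 0.004045 + 0.018605 + 0.001325 + 0.090000 + 0.090000 + 0.026765 = 0.230740
B = 1 / 0.230740 = 4.3339

4.33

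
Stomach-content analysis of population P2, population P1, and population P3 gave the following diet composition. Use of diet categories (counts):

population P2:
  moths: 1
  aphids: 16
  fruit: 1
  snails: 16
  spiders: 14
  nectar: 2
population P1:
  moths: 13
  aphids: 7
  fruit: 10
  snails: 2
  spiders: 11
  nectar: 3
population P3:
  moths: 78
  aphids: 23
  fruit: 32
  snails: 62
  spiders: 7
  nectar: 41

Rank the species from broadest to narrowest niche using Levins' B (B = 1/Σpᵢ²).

Proportions for population P2 (n=50): 1/50=0.0200, 16/50=0.3200, 1/50=0.0200, 16/50=0.3200, 14/50=0.2800, 2/50=0.0400
Proportions for population P1 (n=46): 13/46=0.2826, 7/46=0.1522, 10/46=0.2174, 2/46=0.0435, 11/46=0.2391, 3/46=0.0652
Proportions for population P3 (n=243): 78/243=0.3210, 23/243=0.0947, 32/243=0.1317, 62/243=0.2551, 7/243=0.0288, 41/243=0.1687
Σp_P2ᵢ² = 0.0200² + 0.3200² + 0.0200² + 0.3200² + 0.2800² + 0.0400² = 0.000400 + 0.102400 + 0.000400 + 0.102400 + 0.078400 + 0.001600 = 0.285600
B_P2 = 1 / 0.285600 = 3.5014
Σp_P1ᵢ² = 0.2826² + 0.1522² + 0.2174² + 0.0435² + 0.2391² + 0.0652² = 0.079863 + 0.023165 + 0.047263 + 0.001892 + 0.057169 + 0.004251 = 0.213603
B_P1 = 1 / 0.213603 = 4.6816
Σp_P3ᵢ² = 0.3210² + 0.0947² + 0.1317² + 0.2551² + 0.0288² + 0.1687² = 0.103041 + 0.008968 + 0.017345 + 0.065076 + 0.000829 + 0.028460 = 0.223719
B_P3 = 1 / 0.223719 = 4.4699
Ranking by B (broadest → narrowest): population P1 (4.68) > population P3 (4.47) > population P2 (3.50)

population P1 > population P3 > population P2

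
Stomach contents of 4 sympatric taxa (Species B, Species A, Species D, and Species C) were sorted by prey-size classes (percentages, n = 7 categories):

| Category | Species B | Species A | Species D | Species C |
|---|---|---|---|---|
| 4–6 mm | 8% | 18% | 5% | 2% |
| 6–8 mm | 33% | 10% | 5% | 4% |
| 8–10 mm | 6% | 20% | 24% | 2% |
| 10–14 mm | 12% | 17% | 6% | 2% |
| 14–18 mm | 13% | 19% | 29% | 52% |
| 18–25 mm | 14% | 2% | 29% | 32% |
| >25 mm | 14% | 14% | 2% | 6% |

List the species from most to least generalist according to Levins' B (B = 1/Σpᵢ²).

Convert percentages to proportions (divide by 100).
Σp_Bᵢ² = 0.08² + 0.33² + 0.06² + 0.12² + 0.13² + 0.14² + 0.14² = 0.0064 + 0.1089 + 0.0036 + 0.0144 + 0.0169 + 0.0196 + 0.0196 = 0.1894
B_B = 1 / 0.1894 = 5.2798
Σp_Aᵢ² = 0.18² + 0.10² + 0.20² + 0.17² + 0.19² + 0.02² + 0.14² = 0.0324 + 0.0100 + 0.0400 + 0.0289 + 0.0361 + 0.0004 + 0.0196 = 0.1674
B_A = 1 / 0.1674 = 5.9737
Σp_Dᵢ² = 0.05² + 0.05² + 0.24² + 0.06² + 0.29² + 0.29² + 0.02² = 0.0025 + 0.0025 + 0.0576 + 0.0036 + 0.0841 + 0.0841 + 0.0004 = 0.2348
B_D = 1 / 0.2348 = 4.2589
Σp_Cᵢ² = 0.02² + 0.04² + 0.02² + 0.02² + 0.52² + 0.32² + 0.06² = 0.0004 + 0.0016 + 0.0004 + 0.0004 + 0.2704 + 0.1024 + 0.0036 = 0.3792
B_C = 1 / 0.3792 = 2.6371
Ranking by B (broadest → narrowest): Species A (5.97) > Species B (5.28) > Species D (4.26) > Species C (2.64)

Species A > Species B > Species D > Species C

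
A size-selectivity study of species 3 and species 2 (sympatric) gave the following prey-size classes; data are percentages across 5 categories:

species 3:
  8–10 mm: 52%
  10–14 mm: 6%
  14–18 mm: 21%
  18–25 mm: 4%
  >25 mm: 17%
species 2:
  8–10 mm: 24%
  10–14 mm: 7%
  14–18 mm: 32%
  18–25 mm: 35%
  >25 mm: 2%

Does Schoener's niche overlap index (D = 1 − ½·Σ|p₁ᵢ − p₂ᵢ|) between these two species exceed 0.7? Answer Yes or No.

Convert percentages to proportions (divide by 100).
Σ|p₁ᵢ − p₂ᵢ| = 0.28 + 0.01 + 0.11 + 0.31 + 0.15 = 0.86
D = 1 − ½ × 0.86 = 1 − 0.430 = 0.5700
D = 0.5700 < 0.7 → No.

No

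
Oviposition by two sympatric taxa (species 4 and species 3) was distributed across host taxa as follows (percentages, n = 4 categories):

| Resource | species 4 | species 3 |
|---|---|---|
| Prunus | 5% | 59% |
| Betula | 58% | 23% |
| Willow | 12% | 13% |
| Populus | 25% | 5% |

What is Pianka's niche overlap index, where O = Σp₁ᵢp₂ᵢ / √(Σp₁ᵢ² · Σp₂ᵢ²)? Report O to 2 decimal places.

0.46

Convert percentages to proportions (divide by 100).
Σ p₁ᵢp₂ᵢ = 0.0295 + 0.1334 + 0.0156 + 0.0125 = 0.1910
Σp_1ᵢ² = 0.05² + 0.58² + 0.12² + 0.25² = 0.0025 + 0.3364 + 0.0144 + 0.0625 = 0.4158
Σp_2ᵢ² = 0.59² + 0.23² + 0.13² + 0.05² = 0.3481 + 0.0529 + 0.0169 + 0.0025 = 0.4204
O = 0.1910 / √(0.4158 × 0.4204) = 0.1910 / 0.41809 = 0.4568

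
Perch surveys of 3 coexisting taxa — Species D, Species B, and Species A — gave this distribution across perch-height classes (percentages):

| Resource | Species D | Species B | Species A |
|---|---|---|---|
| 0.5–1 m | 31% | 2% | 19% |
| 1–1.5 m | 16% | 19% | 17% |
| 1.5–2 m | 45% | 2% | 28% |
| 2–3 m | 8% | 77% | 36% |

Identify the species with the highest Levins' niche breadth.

Species A

Convert percentages to proportions (divide by 100).
Σp_Dᵢ² = 0.31² + 0.16² + 0.45² + 0.08² = 0.0961 + 0.0256 + 0.2025 + 0.0064 = 0.3306
B_D = 1 / 0.3306 = 3.0248
Σp_Bᵢ² = 0.02² + 0.19² + 0.02² + 0.77² = 0.0004 + 0.0361 + 0.0004 + 0.5929 = 0.6298
B_B = 1 / 0.6298 = 1.5878
Σp_Aᵢ² = 0.19² + 0.17² + 0.28² + 0.36² = 0.0361 + 0.0289 + 0.0784 + 0.1296 = 0.2730
B_A = 1 / 0.2730 = 3.6630
Highest B → broadest niche (most generalist): Species A (B = 3.66).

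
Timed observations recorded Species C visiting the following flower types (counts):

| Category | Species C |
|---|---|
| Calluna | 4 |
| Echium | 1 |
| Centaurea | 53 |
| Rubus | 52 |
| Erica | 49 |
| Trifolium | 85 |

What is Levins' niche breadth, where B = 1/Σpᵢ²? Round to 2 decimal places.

Proportions for Species C (n=244): 4/244=0.0164, 1/244=0.0041, 53/244=0.2172, 52/244=0.2131, 49/244=0.2008, 85/244=0.3484
Σpᵢ² = 0.0164² + 0.0041² + 0.2172² + 0.2131² + 0.2008² + 0.3484² = 0.000269 + 0.000017 + 0.047176 + 0.045412 + 0.040321 + 0.121383 = 0.254578
B = 1 / 0.254578 = 3.9281

3.93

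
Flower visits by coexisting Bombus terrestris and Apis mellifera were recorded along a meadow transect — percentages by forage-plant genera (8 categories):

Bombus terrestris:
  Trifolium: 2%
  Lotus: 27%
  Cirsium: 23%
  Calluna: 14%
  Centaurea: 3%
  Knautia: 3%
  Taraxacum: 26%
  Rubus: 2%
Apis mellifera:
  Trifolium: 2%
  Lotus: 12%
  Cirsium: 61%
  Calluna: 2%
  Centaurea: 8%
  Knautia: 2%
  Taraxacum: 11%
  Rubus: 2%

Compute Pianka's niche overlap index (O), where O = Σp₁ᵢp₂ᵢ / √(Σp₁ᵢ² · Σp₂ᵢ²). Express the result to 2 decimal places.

0.70

Convert percentages to proportions (divide by 100).
Σ p₁ᵢp₂ᵢ = 0.0004 + 0.0324 + 0.1403 + 0.0028 + 0.0024 + 0.0006 + 0.0286 + 0.0004 = 0.2079
Σp_1ᵢ² = 0.02² + 0.27² + 0.23² + 0.14² + 0.03² + 0.03² + 0.26² + 0.02² = 0.0004 + 0.0729 + 0.0529 + 0.0196 + 0.0009 + 0.0009 + 0.0676 + 0.0004 = 0.2156
Σp_2ᵢ² = 0.02² + 0.12² + 0.61² + 0.02² + 0.08² + 0.02² + 0.11² + 0.02² = 0.0004 + 0.0144 + 0.3721 + 0.0004 + 0.0064 + 0.0004 + 0.0121 + 0.0004 = 0.4066
O = 0.2079 / √(0.2156 × 0.4066) = 0.2079 / 0.29608 = 0.7022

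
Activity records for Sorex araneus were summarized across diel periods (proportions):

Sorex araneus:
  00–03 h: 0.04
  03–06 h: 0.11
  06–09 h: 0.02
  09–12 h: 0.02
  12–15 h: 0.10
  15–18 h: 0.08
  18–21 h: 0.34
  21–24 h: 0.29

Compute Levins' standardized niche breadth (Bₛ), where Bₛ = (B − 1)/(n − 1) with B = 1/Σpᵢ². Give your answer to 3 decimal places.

Σpᵢ² = 0.04² + 0.11² + 0.02² + 0.02² + 0.10² + 0.08² + 0.34² + 0.29² = 0.0016 + 0.0121 + 0.0004 + 0.0004 + 0.0100 + 0.0064 + 0.1156 + 0.0841 = 0.2306
B = 1 / 0.2306 = 4.33651
Bₛ = (B − 1)/(n − 1) = (4.33651 − 1)/(8 − 1) = 3.33651/7 = 0.47664

0.477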